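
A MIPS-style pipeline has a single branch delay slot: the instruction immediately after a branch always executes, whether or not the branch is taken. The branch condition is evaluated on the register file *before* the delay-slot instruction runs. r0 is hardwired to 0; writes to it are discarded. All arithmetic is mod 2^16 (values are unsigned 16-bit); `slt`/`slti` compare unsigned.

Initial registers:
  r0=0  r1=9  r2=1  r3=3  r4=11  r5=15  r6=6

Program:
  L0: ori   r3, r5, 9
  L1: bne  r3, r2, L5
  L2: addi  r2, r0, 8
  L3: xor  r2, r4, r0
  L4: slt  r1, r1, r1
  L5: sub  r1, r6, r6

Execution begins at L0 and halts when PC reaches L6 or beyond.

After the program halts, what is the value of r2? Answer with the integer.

8

#0 ori   r3, r5, 9 ; 0/9/1/15/11/15/6
#1 bne  r3, r2, L5 ; 0/9/1/15/11/15/6 ; →target
#2 addi  r2, r0, 8 ; 0/9/8/15/11/15/6
#5 sub  r1, r6, r6 ; 0/0/8/15/11/15/6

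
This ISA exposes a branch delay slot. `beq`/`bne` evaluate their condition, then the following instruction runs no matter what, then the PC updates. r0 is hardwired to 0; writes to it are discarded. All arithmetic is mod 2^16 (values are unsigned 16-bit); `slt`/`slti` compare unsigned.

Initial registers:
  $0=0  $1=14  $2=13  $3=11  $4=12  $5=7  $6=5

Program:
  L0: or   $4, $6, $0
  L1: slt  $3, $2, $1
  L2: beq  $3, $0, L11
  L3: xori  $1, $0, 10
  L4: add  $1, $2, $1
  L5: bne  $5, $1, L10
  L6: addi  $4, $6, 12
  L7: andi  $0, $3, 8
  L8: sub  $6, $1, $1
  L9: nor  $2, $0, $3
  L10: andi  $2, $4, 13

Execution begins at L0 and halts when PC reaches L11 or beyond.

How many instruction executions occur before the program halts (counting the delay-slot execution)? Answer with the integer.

PC=0  or   $4, $6, $0        | $0=0 $1=14 $2=13 $3=11 $4=5 $5=7 $6=5
PC=1  slt  $3, $2, $1        | $0=0 $1=14 $2=13 $3=1 $4=5 $5=7 $6=5
PC=2  beq  $3, $0, L11       | $0=0 $1=14 $2=13 $3=1 $4=5 $5=7 $6=5  [not taken]
PC=3  xori  $1, $0, 10       | $0=0 $1=10 $2=13 $3=1 $4=5 $5=7 $6=5
PC=4  add  $1, $2, $1        | $0=0 $1=23 $2=13 $3=1 $4=5 $5=7 $6=5
PC=5  bne  $5, $1, L10       | $0=0 $1=23 $2=13 $3=1 $4=5 $5=7 $6=5  [TAKEN]
PC=6  addi  $4, $6, 12       | $0=0 $1=23 $2=13 $3=1 $4=17 $5=7 $6=5
PC=10 andi  $2, $4, 13       | $0=0 $1=23 $2=1 $3=1 $4=17 $5=7 $6=5

8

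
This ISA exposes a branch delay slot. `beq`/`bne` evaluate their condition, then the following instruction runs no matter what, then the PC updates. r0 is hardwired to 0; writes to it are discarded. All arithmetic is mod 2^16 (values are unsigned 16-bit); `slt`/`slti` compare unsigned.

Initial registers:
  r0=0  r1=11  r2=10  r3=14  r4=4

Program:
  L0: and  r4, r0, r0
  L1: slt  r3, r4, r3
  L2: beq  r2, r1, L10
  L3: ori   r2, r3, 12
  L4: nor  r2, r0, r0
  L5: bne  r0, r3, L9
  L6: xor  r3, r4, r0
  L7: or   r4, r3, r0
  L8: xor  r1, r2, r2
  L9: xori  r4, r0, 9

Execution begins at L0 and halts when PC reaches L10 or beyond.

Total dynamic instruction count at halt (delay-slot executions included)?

8

  step pc=0: and  r4, r0, r0  regs=(0,11,10,14,0)
  step pc=1: slt  r3, r4, r3  regs=(0,11,10,1,0)
  step pc=2: beq  r2, r1, L10  cond=F  regs=(0,11,10,1,0)
  step pc=3: ori   r2, r3, 12  regs=(0,11,13,1,0)
  step pc=4: nor  r2, r0, r0  regs=(0,11,65535,1,0)
  step pc=5: bne  r0, r3, L9  cond=T  regs=(0,11,65535,1,0)
  step pc=6: xor  r3, r4, r0  regs=(0,11,65535,0,0)
  step pc=9: xori  r4, r0, 9  regs=(0,11,65535,0,9)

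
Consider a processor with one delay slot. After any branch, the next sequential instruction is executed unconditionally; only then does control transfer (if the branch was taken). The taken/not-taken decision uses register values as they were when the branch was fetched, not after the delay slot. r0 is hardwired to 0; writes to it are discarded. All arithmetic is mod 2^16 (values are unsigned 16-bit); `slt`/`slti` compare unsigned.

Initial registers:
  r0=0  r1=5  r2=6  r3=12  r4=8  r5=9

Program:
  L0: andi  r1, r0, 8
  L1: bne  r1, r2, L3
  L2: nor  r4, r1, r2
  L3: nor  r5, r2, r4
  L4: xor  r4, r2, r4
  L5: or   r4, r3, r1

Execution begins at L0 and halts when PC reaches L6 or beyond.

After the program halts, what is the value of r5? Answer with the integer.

  step pc=0: andi  r1, r0, 8  regs=(0,0,6,12,8,9)
  step pc=1: bne  r1, r2, L3  cond=T  regs=(0,0,6,12,8,9)
  step pc=2: nor  r4, r1, r2  regs=(0,0,6,12,65529,9)
  step pc=3: nor  r5, r2, r4  regs=(0,0,6,12,65529,0)
  step pc=4: xor  r4, r2, r4  regs=(0,0,6,12,65535,0)
  step pc=5: or   r4, r3, r1  regs=(0,0,6,12,12,0)

0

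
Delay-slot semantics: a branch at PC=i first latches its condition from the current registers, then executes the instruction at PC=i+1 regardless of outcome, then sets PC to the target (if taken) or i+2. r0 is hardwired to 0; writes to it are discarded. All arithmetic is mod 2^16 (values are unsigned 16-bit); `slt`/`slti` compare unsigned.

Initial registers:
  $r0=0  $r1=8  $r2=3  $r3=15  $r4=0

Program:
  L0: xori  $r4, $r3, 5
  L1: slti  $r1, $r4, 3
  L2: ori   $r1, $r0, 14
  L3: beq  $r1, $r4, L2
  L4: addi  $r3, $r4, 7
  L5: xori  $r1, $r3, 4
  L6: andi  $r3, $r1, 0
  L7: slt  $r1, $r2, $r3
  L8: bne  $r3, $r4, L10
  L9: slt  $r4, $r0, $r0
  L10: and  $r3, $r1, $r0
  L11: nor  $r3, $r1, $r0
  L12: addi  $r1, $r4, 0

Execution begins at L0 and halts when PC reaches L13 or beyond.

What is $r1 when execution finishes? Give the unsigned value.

0

[0] xori  $r4, $r3, 5  →  {$r0:0, $r1:8, $r2:3, $r3:15, $r4:10}
[1] slti  $r1, $r4, 3  →  {$r0:0, $r1:0, $r2:3, $r3:15, $r4:10}
[2] ori   $r1, $r0, 14  →  {$r0:0, $r1:14, $r2:3, $r3:15, $r4:10}
[3] beq  $r1, $r4, L2  →  {$r0:0, $r1:14, $r2:3, $r3:15, $r4:10}  ⟨branch fallthrough⟩
[4] addi  $r3, $r4, 7  →  {$r0:0, $r1:14, $r2:3, $r3:17, $r4:10}
[5] xori  $r1, $r3, 4  →  {$r0:0, $r1:21, $r2:3, $r3:17, $r4:10}
[6] andi  $r3, $r1, 0  →  {$r0:0, $r1:21, $r2:3, $r3:0, $r4:10}
[7] slt  $r1, $r2, $r3  →  {$r0:0, $r1:0, $r2:3, $r3:0, $r4:10}
[8] bne  $r3, $r4, L10  →  {$r0:0, $r1:0, $r2:3, $r3:0, $r4:10}  ⟨branch taken⟩
[9] slt  $r4, $r0, $r0  →  {$r0:0, $r1:0, $r2:3, $r3:0, $r4:0}
[10] and  $r3, $r1, $r0  →  {$r0:0, $r1:0, $r2:3, $r3:0, $r4:0}
[11] nor  $r3, $r1, $r0  →  {$r0:0, $r1:0, $r2:3, $r3:65535, $r4:0}
[12] addi  $r1, $r4, 0  →  {$r0:0, $r1:0, $r2:3, $r3:65535, $r4:0}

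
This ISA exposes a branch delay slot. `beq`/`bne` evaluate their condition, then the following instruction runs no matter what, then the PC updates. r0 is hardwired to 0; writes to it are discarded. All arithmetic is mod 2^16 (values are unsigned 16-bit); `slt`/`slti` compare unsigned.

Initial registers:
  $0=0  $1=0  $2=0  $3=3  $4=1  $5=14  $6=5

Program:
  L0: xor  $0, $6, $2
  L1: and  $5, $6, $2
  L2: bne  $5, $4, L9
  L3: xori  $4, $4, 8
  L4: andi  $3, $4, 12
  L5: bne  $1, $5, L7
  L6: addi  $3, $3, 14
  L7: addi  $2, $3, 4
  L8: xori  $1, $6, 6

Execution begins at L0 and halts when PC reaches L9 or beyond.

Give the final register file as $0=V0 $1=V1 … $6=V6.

[0] xor  $0, $6, $2  →  {$0:0, $1:0, $2:0, $3:3, $4:1, $5:14, $6:5}
[1] and  $5, $6, $2  →  {$0:0, $1:0, $2:0, $3:3, $4:1, $5:0, $6:5}
[2] bne  $5, $4, L9  →  {$0:0, $1:0, $2:0, $3:3, $4:1, $5:0, $6:5}  ⟨branch taken⟩
[3] xori  $4, $4, 8  →  {$0:0, $1:0, $2:0, $3:3, $4:9, $5:0, $6:5}

$0=0 $1=0 $2=0 $3=3 $4=9 $5=0 $6=5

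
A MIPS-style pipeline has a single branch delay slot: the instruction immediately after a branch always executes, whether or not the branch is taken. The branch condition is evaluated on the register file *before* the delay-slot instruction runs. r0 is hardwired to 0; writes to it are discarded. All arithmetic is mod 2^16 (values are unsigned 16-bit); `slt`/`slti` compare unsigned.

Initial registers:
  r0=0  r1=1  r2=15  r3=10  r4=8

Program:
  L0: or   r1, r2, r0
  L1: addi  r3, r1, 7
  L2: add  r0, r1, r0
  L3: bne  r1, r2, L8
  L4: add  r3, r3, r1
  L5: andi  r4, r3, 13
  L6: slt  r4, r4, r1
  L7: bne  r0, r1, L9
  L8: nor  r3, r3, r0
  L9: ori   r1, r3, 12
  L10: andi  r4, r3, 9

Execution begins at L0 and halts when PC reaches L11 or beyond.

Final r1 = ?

65502

[0] or   r1, r2, r0  →  {r0:0, r1:15, r2:15, r3:10, r4:8}
[1] addi  r3, r1, 7  →  {r0:0, r1:15, r2:15, r3:22, r4:8}
[2] add  r0, r1, r0  →  {r0:0, r1:15, r2:15, r3:22, r4:8}
[3] bne  r1, r2, L8  →  {r0:0, r1:15, r2:15, r3:22, r4:8}  ⟨branch fallthrough⟩
[4] add  r3, r3, r1  →  {r0:0, r1:15, r2:15, r3:37, r4:8}
[5] andi  r4, r3, 13  →  {r0:0, r1:15, r2:15, r3:37, r4:5}
[6] slt  r4, r4, r1  →  {r0:0, r1:15, r2:15, r3:37, r4:1}
[7] bne  r0, r1, L9  →  {r0:0, r1:15, r2:15, r3:37, r4:1}  ⟨branch taken⟩
[8] nor  r3, r3, r0  →  {r0:0, r1:15, r2:15, r3:65498, r4:1}
[9] ori   r1, r3, 12  →  {r0:0, r1:65502, r2:15, r3:65498, r4:1}
[10] andi  r4, r3, 9  →  {r0:0, r1:65502, r2:15, r3:65498, r4:8}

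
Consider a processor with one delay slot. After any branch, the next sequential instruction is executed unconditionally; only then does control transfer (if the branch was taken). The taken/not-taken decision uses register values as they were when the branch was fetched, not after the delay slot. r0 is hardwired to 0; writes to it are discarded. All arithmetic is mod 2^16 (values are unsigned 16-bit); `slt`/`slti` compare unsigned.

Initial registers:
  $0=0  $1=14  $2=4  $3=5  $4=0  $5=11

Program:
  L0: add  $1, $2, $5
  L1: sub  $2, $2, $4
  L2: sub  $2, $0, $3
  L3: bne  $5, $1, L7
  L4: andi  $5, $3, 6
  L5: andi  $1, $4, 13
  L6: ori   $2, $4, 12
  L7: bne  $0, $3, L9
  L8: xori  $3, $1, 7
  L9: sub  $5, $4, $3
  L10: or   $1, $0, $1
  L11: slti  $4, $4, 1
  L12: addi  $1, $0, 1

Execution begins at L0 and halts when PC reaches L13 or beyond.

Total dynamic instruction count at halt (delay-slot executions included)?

11

#0 add  $1, $2, $5 ; 0/15/4/5/0/11
#1 sub  $2, $2, $4 ; 0/15/4/5/0/11
#2 sub  $2, $0, $3 ; 0/15/65531/5/0/11
#3 bne  $5, $1, L7 ; 0/15/65531/5/0/11 ; →target
#4 andi  $5, $3, 6 ; 0/15/65531/5/0/4
#7 bne  $0, $3, L9 ; 0/15/65531/5/0/4 ; →target
#8 xori  $3, $1, 7 ; 0/15/65531/8/0/4
#9 sub  $5, $4, $3 ; 0/15/65531/8/0/65528
#10 or   $1, $0, $1 ; 0/15/65531/8/0/65528
#11 slti  $4, $4, 1 ; 0/15/65531/8/1/65528
#12 addi  $1, $0, 1 ; 0/1/65531/8/1/65528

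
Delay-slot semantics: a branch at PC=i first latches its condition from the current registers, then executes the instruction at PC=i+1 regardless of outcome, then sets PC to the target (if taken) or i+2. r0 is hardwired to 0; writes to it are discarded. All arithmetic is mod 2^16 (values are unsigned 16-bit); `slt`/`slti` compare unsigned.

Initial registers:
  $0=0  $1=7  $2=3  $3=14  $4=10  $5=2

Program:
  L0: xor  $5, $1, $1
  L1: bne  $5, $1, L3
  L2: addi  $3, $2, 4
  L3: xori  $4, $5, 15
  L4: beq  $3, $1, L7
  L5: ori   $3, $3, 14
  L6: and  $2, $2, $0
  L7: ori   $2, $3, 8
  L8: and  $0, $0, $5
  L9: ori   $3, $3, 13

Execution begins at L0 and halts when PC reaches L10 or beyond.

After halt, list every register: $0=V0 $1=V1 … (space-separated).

#0 xor  $5, $1, $1 ; 0/7/3/14/10/0
#1 bne  $5, $1, L3 ; 0/7/3/14/10/0 ; →target
#2 addi  $3, $2, 4 ; 0/7/3/7/10/0
#3 xori  $4, $5, 15 ; 0/7/3/7/15/0
#4 beq  $3, $1, L7 ; 0/7/3/7/15/0 ; →target
#5 ori   $3, $3, 14 ; 0/7/3/15/15/0
#7 ori   $2, $3, 8 ; 0/7/15/15/15/0
#8 and  $0, $0, $5 ; 0/7/15/15/15/0
#9 ori   $3, $3, 13 ; 0/7/15/15/15/0

$0=0 $1=7 $2=15 $3=15 $4=15 $5=0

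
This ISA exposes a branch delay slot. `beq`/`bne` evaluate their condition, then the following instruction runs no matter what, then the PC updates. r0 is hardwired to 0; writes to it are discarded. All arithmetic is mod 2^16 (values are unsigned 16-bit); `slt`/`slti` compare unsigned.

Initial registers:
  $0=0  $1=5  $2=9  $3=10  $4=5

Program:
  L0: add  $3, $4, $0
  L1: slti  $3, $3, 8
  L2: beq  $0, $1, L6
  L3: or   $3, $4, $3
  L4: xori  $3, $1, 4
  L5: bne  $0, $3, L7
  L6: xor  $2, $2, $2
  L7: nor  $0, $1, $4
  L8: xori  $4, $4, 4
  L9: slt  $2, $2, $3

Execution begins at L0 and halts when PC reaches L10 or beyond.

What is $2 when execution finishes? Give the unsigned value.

[0] add  $3, $4, $0  →  {$0:0, $1:5, $2:9, $3:5, $4:5}
[1] slti  $3, $3, 8  →  {$0:0, $1:5, $2:9, $3:1, $4:5}
[2] beq  $0, $1, L6  →  {$0:0, $1:5, $2:9, $3:1, $4:5}  ⟨branch fallthrough⟩
[3] or   $3, $4, $3  →  {$0:0, $1:5, $2:9, $3:5, $4:5}
[4] xori  $3, $1, 4  →  {$0:0, $1:5, $2:9, $3:1, $4:5}
[5] bne  $0, $3, L7  →  {$0:0, $1:5, $2:9, $3:1, $4:5}  ⟨branch taken⟩
[6] xor  $2, $2, $2  →  {$0:0, $1:5, $2:0, $3:1, $4:5}
[7] nor  $0, $1, $4  →  {$0:0, $1:5, $2:0, $3:1, $4:5}
[8] xori  $4, $4, 4  →  {$0:0, $1:5, $2:0, $3:1, $4:1}
[9] slt  $2, $2, $3  →  {$0:0, $1:5, $2:1, $3:1, $4:1}

1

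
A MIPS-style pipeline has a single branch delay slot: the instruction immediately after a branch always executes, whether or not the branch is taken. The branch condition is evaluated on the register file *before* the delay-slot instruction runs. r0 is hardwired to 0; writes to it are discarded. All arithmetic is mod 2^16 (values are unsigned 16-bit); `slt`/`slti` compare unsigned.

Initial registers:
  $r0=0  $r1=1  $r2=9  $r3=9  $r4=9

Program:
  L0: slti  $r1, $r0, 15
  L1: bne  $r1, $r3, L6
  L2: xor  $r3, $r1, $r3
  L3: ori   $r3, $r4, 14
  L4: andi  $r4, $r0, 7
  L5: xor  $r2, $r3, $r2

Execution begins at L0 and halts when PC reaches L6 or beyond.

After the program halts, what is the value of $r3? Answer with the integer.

8

#0 slti  $r1, $r0, 15 ; 0/1/9/9/9
#1 bne  $r1, $r3, L6 ; 0/1/9/9/9 ; →target
#2 xor  $r3, $r1, $r3 ; 0/1/9/8/9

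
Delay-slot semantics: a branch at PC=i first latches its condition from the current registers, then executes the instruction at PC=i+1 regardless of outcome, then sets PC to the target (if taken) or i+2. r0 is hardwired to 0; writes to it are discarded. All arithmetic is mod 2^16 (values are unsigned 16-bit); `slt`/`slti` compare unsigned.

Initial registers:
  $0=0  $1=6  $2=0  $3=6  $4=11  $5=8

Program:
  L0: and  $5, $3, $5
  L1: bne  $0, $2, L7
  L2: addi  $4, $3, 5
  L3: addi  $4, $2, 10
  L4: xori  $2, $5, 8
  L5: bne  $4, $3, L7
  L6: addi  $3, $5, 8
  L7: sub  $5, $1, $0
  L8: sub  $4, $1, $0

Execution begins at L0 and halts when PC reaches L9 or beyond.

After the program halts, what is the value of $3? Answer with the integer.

  step pc=0: and  $5, $3, $5  regs=(0,6,0,6,11,0)
  step pc=1: bne  $0, $2, L7  cond=F  regs=(0,6,0,6,11,0)
  step pc=2: addi  $4, $3, 5  regs=(0,6,0,6,11,0)
  step pc=3: addi  $4, $2, 10  regs=(0,6,0,6,10,0)
  step pc=4: xori  $2, $5, 8  regs=(0,6,8,6,10,0)
  step pc=5: bne  $4, $3, L7  cond=T  regs=(0,6,8,6,10,0)
  step pc=6: addi  $3, $5, 8  regs=(0,6,8,8,10,0)
  step pc=7: sub  $5, $1, $0  regs=(0,6,8,8,10,6)
  step pc=8: sub  $4, $1, $0  regs=(0,6,8,8,6,6)

8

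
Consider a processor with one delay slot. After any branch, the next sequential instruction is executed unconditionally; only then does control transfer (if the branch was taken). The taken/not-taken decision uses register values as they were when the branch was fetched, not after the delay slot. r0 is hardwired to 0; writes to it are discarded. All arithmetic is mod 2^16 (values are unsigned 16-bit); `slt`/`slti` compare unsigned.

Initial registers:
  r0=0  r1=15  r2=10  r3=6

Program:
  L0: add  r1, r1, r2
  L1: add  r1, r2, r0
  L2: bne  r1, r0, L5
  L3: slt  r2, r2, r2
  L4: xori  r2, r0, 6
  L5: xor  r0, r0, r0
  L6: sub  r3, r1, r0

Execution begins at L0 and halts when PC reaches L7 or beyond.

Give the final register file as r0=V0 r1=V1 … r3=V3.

r0=0 r1=10 r2=0 r3=10

PC=0  add  r1, r1, r2        | r0=0 r1=25 r2=10 r3=6
PC=1  add  r1, r2, r0        | r0=0 r1=10 r2=10 r3=6
PC=2  bne  r1, r0, L5        | r0=0 r1=10 r2=10 r3=6  [TAKEN]
PC=3  slt  r2, r2, r2        | r0=0 r1=10 r2=0 r3=6
PC=5  xor  r0, r0, r0        | r0=0 r1=10 r2=0 r3=6
PC=6  sub  r3, r1, r0        | r0=0 r1=10 r2=0 r3=10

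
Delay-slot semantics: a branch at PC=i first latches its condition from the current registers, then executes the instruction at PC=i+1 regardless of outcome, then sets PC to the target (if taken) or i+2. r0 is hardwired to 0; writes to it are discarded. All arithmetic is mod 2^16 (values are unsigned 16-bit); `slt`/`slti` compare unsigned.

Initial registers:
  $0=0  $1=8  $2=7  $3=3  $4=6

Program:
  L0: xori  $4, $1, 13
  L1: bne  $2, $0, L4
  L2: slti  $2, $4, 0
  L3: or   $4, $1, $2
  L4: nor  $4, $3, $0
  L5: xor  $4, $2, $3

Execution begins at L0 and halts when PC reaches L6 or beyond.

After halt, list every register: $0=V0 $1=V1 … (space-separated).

$0=0 $1=8 $2=0 $3=3 $4=3

#0 xori  $4, $1, 13 ; 0/8/7/3/5
#1 bne  $2, $0, L4 ; 0/8/7/3/5 ; →target
#2 slti  $2, $4, 0 ; 0/8/0/3/5
#4 nor  $4, $3, $0 ; 0/8/0/3/65532
#5 xor  $4, $2, $3 ; 0/8/0/3/3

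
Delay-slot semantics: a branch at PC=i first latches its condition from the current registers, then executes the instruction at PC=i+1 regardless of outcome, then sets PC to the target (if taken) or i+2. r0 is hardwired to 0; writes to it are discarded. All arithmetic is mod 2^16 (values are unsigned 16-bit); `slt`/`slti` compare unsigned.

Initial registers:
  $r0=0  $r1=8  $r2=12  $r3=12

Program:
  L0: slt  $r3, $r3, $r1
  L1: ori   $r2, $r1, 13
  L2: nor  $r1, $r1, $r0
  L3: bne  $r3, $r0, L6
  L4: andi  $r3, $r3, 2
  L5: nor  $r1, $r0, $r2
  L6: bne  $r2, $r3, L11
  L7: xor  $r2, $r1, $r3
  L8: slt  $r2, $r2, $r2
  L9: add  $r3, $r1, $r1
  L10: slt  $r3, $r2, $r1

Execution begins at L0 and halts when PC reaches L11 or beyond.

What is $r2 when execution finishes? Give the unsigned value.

#0 slt  $r3, $r3, $r1 ; 0/8/12/0
#1 ori   $r2, $r1, 13 ; 0/8/13/0
#2 nor  $r1, $r1, $r0 ; 0/65527/13/0
#3 bne  $r3, $r0, L6 ; 0/65527/13/0 ; →fallthru
#4 andi  $r3, $r3, 2 ; 0/65527/13/0
#5 nor  $r1, $r0, $r2 ; 0/65522/13/0
#6 bne  $r2, $r3, L11 ; 0/65522/13/0 ; →target
#7 xor  $r2, $r1, $r3 ; 0/65522/65522/0

65522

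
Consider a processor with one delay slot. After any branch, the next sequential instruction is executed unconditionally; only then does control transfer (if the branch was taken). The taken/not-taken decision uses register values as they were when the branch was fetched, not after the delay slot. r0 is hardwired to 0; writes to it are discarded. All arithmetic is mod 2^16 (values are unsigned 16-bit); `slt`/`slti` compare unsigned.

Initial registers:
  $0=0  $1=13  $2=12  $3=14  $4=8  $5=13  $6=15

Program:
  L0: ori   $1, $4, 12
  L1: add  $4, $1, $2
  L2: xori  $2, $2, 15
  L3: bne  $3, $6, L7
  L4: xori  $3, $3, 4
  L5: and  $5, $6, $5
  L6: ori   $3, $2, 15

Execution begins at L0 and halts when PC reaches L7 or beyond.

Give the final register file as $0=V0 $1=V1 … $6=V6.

[0] ori   $1, $4, 12  →  {$0:0, $1:12, $2:12, $3:14, $4:8, $5:13, $6:15}
[1] add  $4, $1, $2  →  {$0:0, $1:12, $2:12, $3:14, $4:24, $5:13, $6:15}
[2] xori  $2, $2, 15  →  {$0:0, $1:12, $2:3, $3:14, $4:24, $5:13, $6:15}
[3] bne  $3, $6, L7  →  {$0:0, $1:12, $2:3, $3:14, $4:24, $5:13, $6:15}  ⟨branch taken⟩
[4] xori  $3, $3, 4  →  {$0:0, $1:12, $2:3, $3:10, $4:24, $5:13, $6:15}

$0=0 $1=12 $2=3 $3=10 $4=24 $5=13 $6=15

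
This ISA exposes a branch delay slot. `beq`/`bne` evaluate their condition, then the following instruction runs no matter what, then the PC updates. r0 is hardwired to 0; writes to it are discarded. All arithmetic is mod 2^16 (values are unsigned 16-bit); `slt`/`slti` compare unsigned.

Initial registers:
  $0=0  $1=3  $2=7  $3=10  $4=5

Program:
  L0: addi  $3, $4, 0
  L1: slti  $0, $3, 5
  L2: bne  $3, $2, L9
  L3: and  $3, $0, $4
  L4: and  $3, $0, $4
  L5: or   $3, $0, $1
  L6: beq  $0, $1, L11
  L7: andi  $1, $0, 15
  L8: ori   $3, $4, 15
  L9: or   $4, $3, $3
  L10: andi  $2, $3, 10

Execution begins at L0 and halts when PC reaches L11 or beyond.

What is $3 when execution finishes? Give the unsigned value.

  step pc=0: addi  $3, $4, 0  regs=(0,3,7,5,5)
  step pc=1: slti  $0, $3, 5  regs=(0,3,7,5,5)
  step pc=2: bne  $3, $2, L9  cond=T  regs=(0,3,7,5,5)
  step pc=3: and  $3, $0, $4  regs=(0,3,7,0,5)
  step pc=9: or   $4, $3, $3  regs=(0,3,7,0,0)
  step pc=10: andi  $2, $3, 10  regs=(0,3,0,0,0)

0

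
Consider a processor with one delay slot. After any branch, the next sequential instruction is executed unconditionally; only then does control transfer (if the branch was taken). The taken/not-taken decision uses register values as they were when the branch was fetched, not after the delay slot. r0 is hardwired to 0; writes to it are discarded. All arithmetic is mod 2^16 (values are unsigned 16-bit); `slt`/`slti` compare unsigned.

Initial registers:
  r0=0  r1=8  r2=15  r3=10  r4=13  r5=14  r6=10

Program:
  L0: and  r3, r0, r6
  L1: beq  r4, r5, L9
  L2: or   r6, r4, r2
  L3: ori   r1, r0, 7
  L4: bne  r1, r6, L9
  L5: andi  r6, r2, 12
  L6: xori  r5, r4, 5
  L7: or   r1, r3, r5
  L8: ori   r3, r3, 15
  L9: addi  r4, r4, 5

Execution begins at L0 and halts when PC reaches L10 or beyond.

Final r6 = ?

12

PC=0  and  r3, r0, r6        | r0=0 r1=8 r2=15 r3=0 r4=13 r5=14 r6=10
PC=1  beq  r4, r5, L9        | r0=0 r1=8 r2=15 r3=0 r4=13 r5=14 r6=10  [not taken]
PC=2  or   r6, r4, r2        | r0=0 r1=8 r2=15 r3=0 r4=13 r5=14 r6=15
PC=3  ori   r1, r0, 7        | r0=0 r1=7 r2=15 r3=0 r4=13 r5=14 r6=15
PC=4  bne  r1, r6, L9        | r0=0 r1=7 r2=15 r3=0 r4=13 r5=14 r6=15  [TAKEN]
PC=5  andi  r6, r2, 12       | r0=0 r1=7 r2=15 r3=0 r4=13 r5=14 r6=12
PC=9  addi  r4, r4, 5        | r0=0 r1=7 r2=15 r3=0 r4=18 r5=14 r6=12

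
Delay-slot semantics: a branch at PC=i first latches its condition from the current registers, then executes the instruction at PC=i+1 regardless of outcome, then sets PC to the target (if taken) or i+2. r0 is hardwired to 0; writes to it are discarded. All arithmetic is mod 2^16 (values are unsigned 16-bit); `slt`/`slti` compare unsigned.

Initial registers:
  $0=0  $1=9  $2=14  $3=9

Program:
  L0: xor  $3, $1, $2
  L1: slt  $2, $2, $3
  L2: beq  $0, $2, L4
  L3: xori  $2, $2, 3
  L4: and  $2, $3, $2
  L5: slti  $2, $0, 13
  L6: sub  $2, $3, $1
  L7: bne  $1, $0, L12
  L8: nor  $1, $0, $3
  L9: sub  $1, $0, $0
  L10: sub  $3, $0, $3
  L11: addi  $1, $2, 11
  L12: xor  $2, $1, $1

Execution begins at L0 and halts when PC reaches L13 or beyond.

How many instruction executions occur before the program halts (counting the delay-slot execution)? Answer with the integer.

10

PC=0  xor  $3, $1, $2        | $0=0 $1=9 $2=14 $3=7
PC=1  slt  $2, $2, $3        | $0=0 $1=9 $2=0 $3=7
PC=2  beq  $0, $2, L4        | $0=0 $1=9 $2=0 $3=7  [TAKEN]
PC=3  xori  $2, $2, 3        | $0=0 $1=9 $2=3 $3=7
PC=4  and  $2, $3, $2        | $0=0 $1=9 $2=3 $3=7
PC=5  slti  $2, $0, 13       | $0=0 $1=9 $2=1 $3=7
PC=6  sub  $2, $3, $1        | $0=0 $1=9 $2=65534 $3=7
PC=7  bne  $1, $0, L12       | $0=0 $1=9 $2=65534 $3=7  [TAKEN]
PC=8  nor  $1, $0, $3        | $0=0 $1=65528 $2=65534 $3=7
PC=12 xor  $2, $1, $1        | $0=0 $1=65528 $2=0 $3=7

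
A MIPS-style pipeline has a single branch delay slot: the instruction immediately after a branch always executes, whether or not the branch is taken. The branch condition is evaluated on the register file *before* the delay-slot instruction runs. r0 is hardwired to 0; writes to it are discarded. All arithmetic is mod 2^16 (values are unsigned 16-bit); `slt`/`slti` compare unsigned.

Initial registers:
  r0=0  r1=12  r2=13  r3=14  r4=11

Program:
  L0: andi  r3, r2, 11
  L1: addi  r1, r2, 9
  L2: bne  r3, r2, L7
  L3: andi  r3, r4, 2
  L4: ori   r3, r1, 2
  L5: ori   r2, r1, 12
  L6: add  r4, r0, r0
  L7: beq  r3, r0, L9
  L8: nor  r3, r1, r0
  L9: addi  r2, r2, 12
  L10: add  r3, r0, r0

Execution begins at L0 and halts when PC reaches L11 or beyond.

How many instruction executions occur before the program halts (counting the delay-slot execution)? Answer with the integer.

8

#0 andi  r3, r2, 11 ; 0/12/13/9/11
#1 addi  r1, r2, 9 ; 0/22/13/9/11
#2 bne  r3, r2, L7 ; 0/22/13/9/11 ; →target
#3 andi  r3, r4, 2 ; 0/22/13/2/11
#7 beq  r3, r0, L9 ; 0/22/13/2/11 ; →fallthru
#8 nor  r3, r1, r0 ; 0/22/13/65513/11
#9 addi  r2, r2, 12 ; 0/22/25/65513/11
#10 add  r3, r0, r0 ; 0/22/25/0/11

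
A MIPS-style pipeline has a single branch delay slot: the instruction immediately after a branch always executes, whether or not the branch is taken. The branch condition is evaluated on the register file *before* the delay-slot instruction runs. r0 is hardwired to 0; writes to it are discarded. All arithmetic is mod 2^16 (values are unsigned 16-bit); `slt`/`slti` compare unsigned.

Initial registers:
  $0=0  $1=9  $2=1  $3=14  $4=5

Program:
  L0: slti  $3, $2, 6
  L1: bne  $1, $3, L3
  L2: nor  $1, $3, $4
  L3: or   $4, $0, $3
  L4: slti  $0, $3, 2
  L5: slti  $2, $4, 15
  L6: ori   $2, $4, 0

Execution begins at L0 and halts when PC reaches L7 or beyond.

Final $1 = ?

65530

  step pc=0: slti  $3, $2, 6  regs=(0,9,1,1,5)
  step pc=1: bne  $1, $3, L3  cond=T  regs=(0,9,1,1,5)
  step pc=2: nor  $1, $3, $4  regs=(0,65530,1,1,5)
  step pc=3: or   $4, $0, $3  regs=(0,65530,1,1,1)
  step pc=4: slti  $0, $3, 2  regs=(0,65530,1,1,1)
  step pc=5: slti  $2, $4, 15  regs=(0,65530,1,1,1)
  step pc=6: ori   $2, $4, 0  regs=(0,65530,1,1,1)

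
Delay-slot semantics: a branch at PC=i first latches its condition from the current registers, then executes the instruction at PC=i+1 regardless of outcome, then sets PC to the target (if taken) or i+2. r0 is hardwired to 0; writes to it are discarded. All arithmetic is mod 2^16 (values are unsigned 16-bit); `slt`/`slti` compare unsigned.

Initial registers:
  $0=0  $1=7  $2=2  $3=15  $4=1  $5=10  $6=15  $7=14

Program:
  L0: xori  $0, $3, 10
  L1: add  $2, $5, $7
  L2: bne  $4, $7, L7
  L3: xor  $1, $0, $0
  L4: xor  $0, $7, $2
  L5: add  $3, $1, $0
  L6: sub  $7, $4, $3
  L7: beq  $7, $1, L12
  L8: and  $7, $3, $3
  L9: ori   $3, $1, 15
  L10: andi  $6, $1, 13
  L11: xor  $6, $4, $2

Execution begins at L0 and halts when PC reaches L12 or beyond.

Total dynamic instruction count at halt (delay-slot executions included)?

9

PC=0  xori  $0, $3, 10       | $0=0 $1=7 $2=2 $3=15 $4=1 $5=10 $6=15 $7=14
PC=1  add  $2, $5, $7        | $0=0 $1=7 $2=24 $3=15 $4=1 $5=10 $6=15 $7=14
PC=2  bne  $4, $7, L7        | $0=0 $1=7 $2=24 $3=15 $4=1 $5=10 $6=15 $7=14  [TAKEN]
PC=3  xor  $1, $0, $0        | $0=0 $1=0 $2=24 $3=15 $4=1 $5=10 $6=15 $7=14
PC=7  beq  $7, $1, L12       | $0=0 $1=0 $2=24 $3=15 $4=1 $5=10 $6=15 $7=14  [not taken]
PC=8  and  $7, $3, $3        | $0=0 $1=0 $2=24 $3=15 $4=1 $5=10 $6=15 $7=15
PC=9  ori   $3, $1, 15       | $0=0 $1=0 $2=24 $3=15 $4=1 $5=10 $6=15 $7=15
PC=10 andi  $6, $1, 13       | $0=0 $1=0 $2=24 $3=15 $4=1 $5=10 $6=0 $7=15
PC=11 xor  $6, $4, $2        | $0=0 $1=0 $2=24 $3=15 $4=1 $5=10 $6=25 $7=15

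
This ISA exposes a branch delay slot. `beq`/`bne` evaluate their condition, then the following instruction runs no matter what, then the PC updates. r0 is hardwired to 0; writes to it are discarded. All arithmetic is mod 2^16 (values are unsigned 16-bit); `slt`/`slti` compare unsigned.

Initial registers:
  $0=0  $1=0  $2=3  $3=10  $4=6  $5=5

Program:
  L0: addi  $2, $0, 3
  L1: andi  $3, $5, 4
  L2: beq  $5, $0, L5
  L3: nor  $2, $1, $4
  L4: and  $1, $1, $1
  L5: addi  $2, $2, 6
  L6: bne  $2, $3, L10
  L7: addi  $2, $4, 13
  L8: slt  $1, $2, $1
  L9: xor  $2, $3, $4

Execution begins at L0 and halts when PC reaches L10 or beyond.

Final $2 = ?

19

  step pc=0: addi  $2, $0, 3  regs=(0,0,3,10,6,5)
  step pc=1: andi  $3, $5, 4  regs=(0,0,3,4,6,5)
  step pc=2: beq  $5, $0, L5  cond=F  regs=(0,0,3,4,6,5)
  step pc=3: nor  $2, $1, $4  regs=(0,0,65529,4,6,5)
  step pc=4: and  $1, $1, $1  regs=(0,0,65529,4,6,5)
  step pc=5: addi  $2, $2, 6  regs=(0,0,65535,4,6,5)
  step pc=6: bne  $2, $3, L10  cond=T  regs=(0,0,65535,4,6,5)
  step pc=7: addi  $2, $4, 13  regs=(0,0,19,4,6,5)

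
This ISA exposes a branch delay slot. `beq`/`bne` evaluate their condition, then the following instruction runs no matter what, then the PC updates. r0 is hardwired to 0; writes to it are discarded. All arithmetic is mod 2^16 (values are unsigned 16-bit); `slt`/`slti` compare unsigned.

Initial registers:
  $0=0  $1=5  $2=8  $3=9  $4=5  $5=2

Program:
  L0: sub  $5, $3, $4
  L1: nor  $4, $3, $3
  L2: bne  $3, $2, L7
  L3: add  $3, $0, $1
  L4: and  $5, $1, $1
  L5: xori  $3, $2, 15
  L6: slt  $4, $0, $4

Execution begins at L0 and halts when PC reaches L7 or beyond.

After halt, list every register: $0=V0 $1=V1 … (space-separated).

PC=0  sub  $5, $3, $4        | $0=0 $1=5 $2=8 $3=9 $4=5 $5=4
PC=1  nor  $4, $3, $3        | $0=0 $1=5 $2=8 $3=9 $4=65526 $5=4
PC=2  bne  $3, $2, L7        | $0=0 $1=5 $2=8 $3=9 $4=65526 $5=4  [TAKEN]
PC=3  add  $3, $0, $1        | $0=0 $1=5 $2=8 $3=5 $4=65526 $5=4

$0=0 $1=5 $2=8 $3=5 $4=65526 $5=4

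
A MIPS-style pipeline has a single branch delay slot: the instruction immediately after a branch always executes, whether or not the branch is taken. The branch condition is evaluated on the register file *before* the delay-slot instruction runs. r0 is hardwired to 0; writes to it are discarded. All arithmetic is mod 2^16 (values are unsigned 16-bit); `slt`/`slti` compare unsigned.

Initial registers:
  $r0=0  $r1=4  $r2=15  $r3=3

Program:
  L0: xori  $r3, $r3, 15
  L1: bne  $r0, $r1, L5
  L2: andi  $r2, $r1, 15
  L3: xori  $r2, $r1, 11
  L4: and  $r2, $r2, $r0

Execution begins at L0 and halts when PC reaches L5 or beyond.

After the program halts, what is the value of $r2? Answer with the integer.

PC=0  xori  $r3, $r3, 15     | $r0=0 $r1=4 $r2=15 $r3=12
PC=1  bne  $r0, $r1, L5      | $r0=0 $r1=4 $r2=15 $r3=12  [TAKEN]
PC=2  andi  $r2, $r1, 15     | $r0=0 $r1=4 $r2=4 $r3=12

4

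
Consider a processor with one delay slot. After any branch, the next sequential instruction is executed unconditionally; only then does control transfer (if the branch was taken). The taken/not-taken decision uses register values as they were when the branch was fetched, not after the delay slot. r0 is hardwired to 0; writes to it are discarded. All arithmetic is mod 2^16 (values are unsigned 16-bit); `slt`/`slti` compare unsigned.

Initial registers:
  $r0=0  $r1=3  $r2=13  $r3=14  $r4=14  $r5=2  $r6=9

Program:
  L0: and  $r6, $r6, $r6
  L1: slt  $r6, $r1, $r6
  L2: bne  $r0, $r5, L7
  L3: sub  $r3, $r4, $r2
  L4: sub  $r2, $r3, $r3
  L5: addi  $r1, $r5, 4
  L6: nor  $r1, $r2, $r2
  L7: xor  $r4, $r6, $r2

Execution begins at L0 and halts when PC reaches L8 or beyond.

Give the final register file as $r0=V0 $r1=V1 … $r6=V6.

  step pc=0: and  $r6, $r6, $r6  regs=(0,3,13,14,14,2,9)
  step pc=1: slt  $r6, $r1, $r6  regs=(0,3,13,14,14,2,1)
  step pc=2: bne  $r0, $r5, L7  cond=T  regs=(0,3,13,14,14,2,1)
  step pc=3: sub  $r3, $r4, $r2  regs=(0,3,13,1,14,2,1)
  step pc=7: xor  $r4, $r6, $r2  regs=(0,3,13,1,12,2,1)

$r0=0 $r1=3 $r2=13 $r3=1 $r4=12 $r5=2 $r6=1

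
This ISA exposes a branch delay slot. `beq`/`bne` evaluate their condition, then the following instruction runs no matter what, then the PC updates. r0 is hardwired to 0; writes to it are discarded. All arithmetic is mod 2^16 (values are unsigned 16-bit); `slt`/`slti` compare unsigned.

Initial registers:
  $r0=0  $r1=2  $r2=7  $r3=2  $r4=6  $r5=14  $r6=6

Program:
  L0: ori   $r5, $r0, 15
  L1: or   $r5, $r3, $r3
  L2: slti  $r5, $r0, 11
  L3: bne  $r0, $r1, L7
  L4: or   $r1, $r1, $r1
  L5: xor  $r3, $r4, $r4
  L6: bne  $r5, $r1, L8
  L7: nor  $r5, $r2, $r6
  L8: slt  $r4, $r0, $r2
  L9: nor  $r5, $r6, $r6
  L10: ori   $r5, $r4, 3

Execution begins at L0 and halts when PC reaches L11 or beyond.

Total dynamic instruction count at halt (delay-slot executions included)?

PC=0  ori   $r5, $r0, 15     | $r0=0 $r1=2 $r2=7 $r3=2 $r4=6 $r5=15 $r6=6
PC=1  or   $r5, $r3, $r3     | $r0=0 $r1=2 $r2=7 $r3=2 $r4=6 $r5=2 $r6=6
PC=2  slti  $r5, $r0, 11     | $r0=0 $r1=2 $r2=7 $r3=2 $r4=6 $r5=1 $r6=6
PC=3  bne  $r0, $r1, L7      | $r0=0 $r1=2 $r2=7 $r3=2 $r4=6 $r5=1 $r6=6  [TAKEN]
PC=4  or   $r1, $r1, $r1     | $r0=0 $r1=2 $r2=7 $r3=2 $r4=6 $r5=1 $r6=6
PC=7  nor  $r5, $r2, $r6     | $r0=0 $r1=2 $r2=7 $r3=2 $r4=6 $r5=65528 $r6=6
PC=8  slt  $r4, $r0, $r2     | $r0=0 $r1=2 $r2=7 $r3=2 $r4=1 $r5=65528 $r6=6
PC=9  nor  $r5, $r6, $r6     | $r0=0 $r1=2 $r2=7 $r3=2 $r4=1 $r5=65529 $r6=6
PC=10 ori   $r5, $r4, 3      | $r0=0 $r1=2 $r2=7 $r3=2 $r4=1 $r5=3 $r6=6

9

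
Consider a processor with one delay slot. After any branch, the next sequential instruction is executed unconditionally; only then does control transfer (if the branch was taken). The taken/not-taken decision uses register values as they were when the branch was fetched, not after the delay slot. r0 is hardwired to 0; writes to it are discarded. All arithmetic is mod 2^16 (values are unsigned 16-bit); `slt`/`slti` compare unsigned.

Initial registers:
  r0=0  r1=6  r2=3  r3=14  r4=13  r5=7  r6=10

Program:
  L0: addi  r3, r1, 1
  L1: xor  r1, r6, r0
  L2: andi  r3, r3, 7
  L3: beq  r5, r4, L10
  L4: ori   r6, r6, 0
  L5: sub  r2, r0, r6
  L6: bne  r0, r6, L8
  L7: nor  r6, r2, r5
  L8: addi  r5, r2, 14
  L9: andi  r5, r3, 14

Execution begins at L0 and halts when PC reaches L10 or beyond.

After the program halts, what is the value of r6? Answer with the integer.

8

[0] addi  r3, r1, 1  →  {r0:0, r1:6, r2:3, r3:7, r4:13, r5:7, r6:10}
[1] xor  r1, r6, r0  →  {r0:0, r1:10, r2:3, r3:7, r4:13, r5:7, r6:10}
[2] andi  r3, r3, 7  →  {r0:0, r1:10, r2:3, r3:7, r4:13, r5:7, r6:10}
[3] beq  r5, r4, L10  →  {r0:0, r1:10, r2:3, r3:7, r4:13, r5:7, r6:10}  ⟨branch fallthrough⟩
[4] ori   r6, r6, 0  →  {r0:0, r1:10, r2:3, r3:7, r4:13, r5:7, r6:10}
[5] sub  r2, r0, r6  →  {r0:0, r1:10, r2:65526, r3:7, r4:13, r5:7, r6:10}
[6] bne  r0, r6, L8  →  {r0:0, r1:10, r2:65526, r3:7, r4:13, r5:7, r6:10}  ⟨branch taken⟩
[7] nor  r6, r2, r5  →  {r0:0, r1:10, r2:65526, r3:7, r4:13, r5:7, r6:8}
[8] addi  r5, r2, 14  →  {r0:0, r1:10, r2:65526, r3:7, r4:13, r5:4, r6:8}
[9] andi  r5, r3, 14  →  {r0:0, r1:10, r2:65526, r3:7, r4:13, r5:6, r6:8}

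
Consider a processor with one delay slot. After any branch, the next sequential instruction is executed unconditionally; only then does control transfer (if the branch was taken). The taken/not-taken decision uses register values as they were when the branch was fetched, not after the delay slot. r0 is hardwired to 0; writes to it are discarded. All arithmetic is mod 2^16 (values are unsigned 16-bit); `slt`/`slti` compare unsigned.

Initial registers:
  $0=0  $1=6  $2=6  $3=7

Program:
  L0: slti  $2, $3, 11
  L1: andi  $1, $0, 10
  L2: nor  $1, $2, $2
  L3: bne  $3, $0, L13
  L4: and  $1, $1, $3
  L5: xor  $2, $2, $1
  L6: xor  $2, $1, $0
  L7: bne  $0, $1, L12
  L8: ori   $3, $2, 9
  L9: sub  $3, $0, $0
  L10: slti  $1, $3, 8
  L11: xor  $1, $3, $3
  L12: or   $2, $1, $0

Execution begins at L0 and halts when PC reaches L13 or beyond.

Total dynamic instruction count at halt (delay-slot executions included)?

[0] slti  $2, $3, 11  →  {$0:0, $1:6, $2:1, $3:7}
[1] andi  $1, $0, 10  →  {$0:0, $1:0, $2:1, $3:7}
[2] nor  $1, $2, $2  →  {$0:0, $1:65534, $2:1, $3:7}
[3] bne  $3, $0, L13  →  {$0:0, $1:65534, $2:1, $3:7}  ⟨branch taken⟩
[4] and  $1, $1, $3  →  {$0:0, $1:6, $2:1, $3:7}

5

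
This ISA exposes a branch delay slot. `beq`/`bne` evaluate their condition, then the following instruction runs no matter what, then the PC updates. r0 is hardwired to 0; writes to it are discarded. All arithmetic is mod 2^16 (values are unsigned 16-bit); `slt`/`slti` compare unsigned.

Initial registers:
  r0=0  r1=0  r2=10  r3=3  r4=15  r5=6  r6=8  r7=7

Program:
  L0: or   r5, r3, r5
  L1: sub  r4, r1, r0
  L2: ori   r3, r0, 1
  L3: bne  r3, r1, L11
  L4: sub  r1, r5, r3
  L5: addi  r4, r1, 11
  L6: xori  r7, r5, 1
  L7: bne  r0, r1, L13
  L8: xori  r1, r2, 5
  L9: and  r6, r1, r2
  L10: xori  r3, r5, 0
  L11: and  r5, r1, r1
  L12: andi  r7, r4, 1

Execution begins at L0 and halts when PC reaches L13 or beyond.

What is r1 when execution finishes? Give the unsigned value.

#0 or   r5, r3, r5 ; 0/0/10/3/15/7/8/7
#1 sub  r4, r1, r0 ; 0/0/10/3/0/7/8/7
#2 ori   r3, r0, 1 ; 0/0/10/1/0/7/8/7
#3 bne  r3, r1, L11 ; 0/0/10/1/0/7/8/7 ; →target
#4 sub  r1, r5, r3 ; 0/6/10/1/0/7/8/7
#11 and  r5, r1, r1 ; 0/6/10/1/0/6/8/7
#12 andi  r7, r4, 1 ; 0/6/10/1/0/6/8/0

6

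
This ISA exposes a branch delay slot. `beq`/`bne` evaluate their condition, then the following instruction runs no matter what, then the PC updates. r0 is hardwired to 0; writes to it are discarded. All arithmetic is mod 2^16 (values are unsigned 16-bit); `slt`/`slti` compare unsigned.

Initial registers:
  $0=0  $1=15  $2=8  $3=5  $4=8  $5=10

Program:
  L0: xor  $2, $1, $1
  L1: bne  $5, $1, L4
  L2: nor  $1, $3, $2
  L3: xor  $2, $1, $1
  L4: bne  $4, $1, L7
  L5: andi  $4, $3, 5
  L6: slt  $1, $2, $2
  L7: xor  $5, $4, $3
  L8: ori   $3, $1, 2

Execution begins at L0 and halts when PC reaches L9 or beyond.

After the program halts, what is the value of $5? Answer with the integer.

PC=0  xor  $2, $1, $1        | $0=0 $1=15 $2=0 $3=5 $4=8 $5=10
PC=1  bne  $5, $1, L4        | $0=0 $1=15 $2=0 $3=5 $4=8 $5=10  [TAKEN]
PC=2  nor  $1, $3, $2        | $0=0 $1=65530 $2=0 $3=5 $4=8 $5=10
PC=4  bne  $4, $1, L7        | $0=0 $1=65530 $2=0 $3=5 $4=8 $5=10  [TAKEN]
PC=5  andi  $4, $3, 5        | $0=0 $1=65530 $2=0 $3=5 $4=5 $5=10
PC=7  xor  $5, $4, $3        | $0=0 $1=65530 $2=0 $3=5 $4=5 $5=0
PC=8  ori   $3, $1, 2        | $0=0 $1=65530 $2=0 $3=65530 $4=5 $5=0

0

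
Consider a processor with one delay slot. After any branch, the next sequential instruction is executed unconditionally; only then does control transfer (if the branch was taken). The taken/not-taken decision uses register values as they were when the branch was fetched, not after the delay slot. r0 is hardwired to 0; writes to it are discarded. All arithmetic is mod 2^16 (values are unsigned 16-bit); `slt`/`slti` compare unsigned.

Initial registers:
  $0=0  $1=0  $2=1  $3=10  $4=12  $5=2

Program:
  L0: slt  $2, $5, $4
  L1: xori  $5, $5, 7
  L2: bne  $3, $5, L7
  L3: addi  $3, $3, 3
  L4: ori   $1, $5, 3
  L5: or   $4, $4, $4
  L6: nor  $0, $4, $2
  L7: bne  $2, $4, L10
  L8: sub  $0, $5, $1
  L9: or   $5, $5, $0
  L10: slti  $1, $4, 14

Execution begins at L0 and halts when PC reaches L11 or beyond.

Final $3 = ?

  step pc=0: slt  $2, $5, $4  regs=(0,0,1,10,12,2)
  step pc=1: xori  $5, $5, 7  regs=(0,0,1,10,12,5)
  step pc=2: bne  $3, $5, L7  cond=T  regs=(0,0,1,10,12,5)
  step pc=3: addi  $3, $3, 3  regs=(0,0,1,13,12,5)
  step pc=7: bne  $2, $4, L10  cond=T  regs=(0,0,1,13,12,5)
  step pc=8: sub  $0, $5, $1  regs=(0,0,1,13,12,5)
  step pc=10: slti  $1, $4, 14  regs=(0,1,1,13,12,5)

13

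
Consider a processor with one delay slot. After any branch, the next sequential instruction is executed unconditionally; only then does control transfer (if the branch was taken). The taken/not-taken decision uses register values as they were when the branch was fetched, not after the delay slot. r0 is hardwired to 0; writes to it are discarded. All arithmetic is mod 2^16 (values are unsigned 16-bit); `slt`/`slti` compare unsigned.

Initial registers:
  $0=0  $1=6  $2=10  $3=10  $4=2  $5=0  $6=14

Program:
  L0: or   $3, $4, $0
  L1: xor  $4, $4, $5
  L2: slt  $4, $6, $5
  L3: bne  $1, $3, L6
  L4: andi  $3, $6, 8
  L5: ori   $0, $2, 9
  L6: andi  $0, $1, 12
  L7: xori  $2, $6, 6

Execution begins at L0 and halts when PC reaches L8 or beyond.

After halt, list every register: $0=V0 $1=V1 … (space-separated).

$0=0 $1=6 $2=8 $3=8 $4=0 $5=0 $6=14

#0 or   $3, $4, $0 ; 0/6/10/2/2/0/14
#1 xor  $4, $4, $5 ; 0/6/10/2/2/0/14
#2 slt  $4, $6, $5 ; 0/6/10/2/0/0/14
#3 bne  $1, $3, L6 ; 0/6/10/2/0/0/14 ; →target
#4 andi  $3, $6, 8 ; 0/6/10/8/0/0/14
#6 andi  $0, $1, 12 ; 0/6/10/8/0/0/14
#7 xori  $2, $6, 6 ; 0/6/8/8/0/0/14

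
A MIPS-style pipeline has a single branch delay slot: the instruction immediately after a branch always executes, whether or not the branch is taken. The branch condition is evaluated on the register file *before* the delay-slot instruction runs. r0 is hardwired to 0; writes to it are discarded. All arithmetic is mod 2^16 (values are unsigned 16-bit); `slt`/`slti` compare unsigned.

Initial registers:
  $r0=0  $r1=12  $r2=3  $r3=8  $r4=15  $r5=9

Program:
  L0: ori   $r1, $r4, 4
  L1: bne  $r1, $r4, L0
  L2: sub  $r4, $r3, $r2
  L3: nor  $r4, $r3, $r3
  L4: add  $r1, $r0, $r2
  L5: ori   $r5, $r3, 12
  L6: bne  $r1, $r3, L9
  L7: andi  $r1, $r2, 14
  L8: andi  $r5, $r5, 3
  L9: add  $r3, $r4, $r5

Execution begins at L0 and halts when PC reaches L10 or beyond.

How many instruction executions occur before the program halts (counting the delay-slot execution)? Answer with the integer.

#0 ori   $r1, $r4, 4 ; 0/15/3/8/15/9
#1 bne  $r1, $r4, L0 ; 0/15/3/8/15/9 ; →fallthru
#2 sub  $r4, $r3, $r2 ; 0/15/3/8/5/9
#3 nor  $r4, $r3, $r3 ; 0/15/3/8/65527/9
#4 add  $r1, $r0, $r2 ; 0/3/3/8/65527/9
#5 ori   $r5, $r3, 12 ; 0/3/3/8/65527/12
#6 bne  $r1, $r3, L9 ; 0/3/3/8/65527/12 ; →target
#7 andi  $r1, $r2, 14 ; 0/2/3/8/65527/12
#9 add  $r3, $r4, $r5 ; 0/2/3/3/65527/12

9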